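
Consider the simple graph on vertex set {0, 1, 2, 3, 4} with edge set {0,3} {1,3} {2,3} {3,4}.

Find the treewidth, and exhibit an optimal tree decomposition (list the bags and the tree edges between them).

Treewidth 1.
One such decomposition:
Bags: B1 = {2, 3}  B2 = {3, 4}  B3 = {0, 3}  B4 = {1, 3}
Tree: B1–B2, B1–B3, B3–B4

Every bag has size at most 2, so the width is 2 − 1 = 1 and tw(G) ≤ 1. G has an edge, so its treewidth is at least 1. The upper and lower bounds meet at 1, so that is the treewidth.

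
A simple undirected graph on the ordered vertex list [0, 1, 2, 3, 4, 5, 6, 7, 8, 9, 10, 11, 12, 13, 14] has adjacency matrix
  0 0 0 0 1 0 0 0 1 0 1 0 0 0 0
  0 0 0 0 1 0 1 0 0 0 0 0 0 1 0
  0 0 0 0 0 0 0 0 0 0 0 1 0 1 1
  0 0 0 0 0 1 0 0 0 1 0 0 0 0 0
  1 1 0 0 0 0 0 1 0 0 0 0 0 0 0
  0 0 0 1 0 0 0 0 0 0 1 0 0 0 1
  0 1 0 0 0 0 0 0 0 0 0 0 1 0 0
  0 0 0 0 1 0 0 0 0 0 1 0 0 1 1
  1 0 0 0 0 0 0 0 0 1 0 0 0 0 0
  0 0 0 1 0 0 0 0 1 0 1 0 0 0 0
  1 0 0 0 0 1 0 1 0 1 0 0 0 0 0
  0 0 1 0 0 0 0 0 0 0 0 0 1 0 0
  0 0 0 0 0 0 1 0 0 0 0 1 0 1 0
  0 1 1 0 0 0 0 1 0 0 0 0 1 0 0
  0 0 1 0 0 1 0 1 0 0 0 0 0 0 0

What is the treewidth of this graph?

3

A width-3 tree decomposition is:
Bags: B1 = {3, 5, 8, 9}  B2 = {5, 8, 9, 10}  B3 = {0, 5, 8, 10}  B4 = {0, 5, 10, 14}  B5 = {0, 7, 10, 14}  B6 = {0, 4, 7, 14}  B7 = {2, 4, 7, 14}  B8 = {2, 4, 7, 13}  B9 = {1, 2, 4, 13}  B10 = {1, 2, 11, 13}  B11 = {1, 11, 12, 13}  B12 = {1, 6, 11, 12}
Tree: B1–B2, B2–B3, B3–B4, B4–B5, B5–B6, B6–B7, B7–B8, B8–B9, B9–B10, B10–B11, B11–B12
Every bag has size at most 4, so the width is 4 − 1 = 3 and tw(G) ≤ 3. For the lower bound: the 4 vertex sets {3,8,9}, {5}, {10}, {0,4,7,14} are disjoint, each induces a connected subgraph, and every pair is joined by at least one edge of G. Contracting each set to a single vertex therefore yields K_{4} as a minor, and since treewidth is minor-monotone, tw(G) ≥ tw(K_{4}) = 3. Hence tw(G) = 3 exactly.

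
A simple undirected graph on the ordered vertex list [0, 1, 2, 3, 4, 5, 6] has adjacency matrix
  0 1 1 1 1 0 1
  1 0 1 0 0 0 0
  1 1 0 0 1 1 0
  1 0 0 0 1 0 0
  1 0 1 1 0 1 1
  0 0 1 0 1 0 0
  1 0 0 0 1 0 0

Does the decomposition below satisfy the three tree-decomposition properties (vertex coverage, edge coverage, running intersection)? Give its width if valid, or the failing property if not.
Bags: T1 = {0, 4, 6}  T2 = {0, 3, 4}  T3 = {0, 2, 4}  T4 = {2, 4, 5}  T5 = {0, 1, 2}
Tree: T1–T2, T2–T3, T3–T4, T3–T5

Yes; width 2.

Vertex coverage: the bags together contain {0, 1, 2, 3, 4, 5, 6}, the full vertex set. Edge coverage: each edge of G has both endpoints in at least one bag. Running intersection: for every vertex, the bags containing it form a connected subtree. All three properties hold, so this is a valid tree decomposition of width max|bag| − 1 = 2, and hence tw(G) ≤ 2.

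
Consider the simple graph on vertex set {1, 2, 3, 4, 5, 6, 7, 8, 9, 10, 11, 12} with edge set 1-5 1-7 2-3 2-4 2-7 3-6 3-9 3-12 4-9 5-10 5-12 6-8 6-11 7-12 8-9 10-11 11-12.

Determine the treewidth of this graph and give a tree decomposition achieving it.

Treewidth 3.
One optimal decomposition is:
Bags: B1 = {4, 6, 8, 9}  B2 = {3, 4, 6, 9}  B3 = {2, 3, 4, 6}  B4 = {2, 3, 6, 11}  B5 = {2, 3, 11, 12}  B6 = {2, 7, 11, 12}  B7 = {7, 10, 11, 12}  B8 = {5, 7, 10, 12}  B9 = {1, 5, 7, 10}
Tree: B1–B2, B2–B3, B3–B4, B4–B5, B5–B6, B6–B7, B7–B8, B8–B9

Every bag has size at most 4, so the width is 4 − 1 = 3 and tw(G) ≤ 3. For the lower bound: the 4 vertex sets {4,8,9}, {6}, {3}, {2,7,11,12} are disjoint, each induces a connected subgraph, and every pair is joined by at least one edge of G. Contracting each set to a single vertex therefore yields K_{4} as a minor, and since treewidth is minor-monotone, tw(G) ≥ tw(K_{4}) = 3. Therefore the treewidth is 3.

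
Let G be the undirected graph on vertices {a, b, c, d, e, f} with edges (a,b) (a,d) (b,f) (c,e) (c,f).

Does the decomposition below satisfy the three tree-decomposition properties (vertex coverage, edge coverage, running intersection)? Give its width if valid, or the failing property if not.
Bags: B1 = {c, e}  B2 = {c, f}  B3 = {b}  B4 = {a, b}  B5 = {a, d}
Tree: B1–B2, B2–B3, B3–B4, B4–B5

No — edge (f,b) lies in no bag.

A tree decomposition must satisfy three properties: every vertex lies in some bag; for every edge, both endpoints lie together in some bag; and for every vertex, the bags containing it form a connected subtree. Here edge (f,b) lies in no bag, so the decomposition is invalid.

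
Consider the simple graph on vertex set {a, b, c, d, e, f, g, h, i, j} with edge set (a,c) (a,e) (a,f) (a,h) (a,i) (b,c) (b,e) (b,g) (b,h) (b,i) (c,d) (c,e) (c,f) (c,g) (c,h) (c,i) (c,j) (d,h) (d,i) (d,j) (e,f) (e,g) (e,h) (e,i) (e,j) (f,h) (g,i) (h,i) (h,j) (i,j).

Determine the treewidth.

4

A width-4 tree decomposition is:
Bags: B1 = {a, c, e, h, i}  B2 = {b, c, e, h, i}  B3 = {b, c, e, g, i}  B4 = {a, c, e, f, h}  B5 = {c, e, h, i, j}  B6 = {c, d, h, i, j}
Tree: B1–B2, B2–B3, B1–B4, B2–B5, B5–B6
Every bag has size at most 5, so the width is 5 − 1 = 4 and tw(G) ≤ 4. Conversely, {b, c, e, g, i} is a clique of size 5, and the vertices of any clique must share a bag in every tree decomposition; so some bag has ≥ 5 vertices and tw(G) ≥ 4. The upper and lower bounds meet at 4, so that is the treewidth.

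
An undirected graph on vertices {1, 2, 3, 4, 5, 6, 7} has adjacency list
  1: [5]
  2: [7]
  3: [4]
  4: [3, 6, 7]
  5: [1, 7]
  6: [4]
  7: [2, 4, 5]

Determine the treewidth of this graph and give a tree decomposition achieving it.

Treewidth 1.
One such decomposition:
Bags: B1 = {5, 7}  B2 = {1, 5}  B3 = {4, 7}  B4 = {2, 7}  B5 = {3, 4}  B6 = {4, 6}
Tree: B1–B2, B1–B3, B3–B4, B3–B5, B5–B6

The largest bag has 2 vertices, giving width 1; this decomposition certifies tw(G) ≤ 1. Since G has at least one edge (e.g. 7–5), it is not an edgeless graph, so tw(G) ≥ 1. Therefore the treewidth is 1.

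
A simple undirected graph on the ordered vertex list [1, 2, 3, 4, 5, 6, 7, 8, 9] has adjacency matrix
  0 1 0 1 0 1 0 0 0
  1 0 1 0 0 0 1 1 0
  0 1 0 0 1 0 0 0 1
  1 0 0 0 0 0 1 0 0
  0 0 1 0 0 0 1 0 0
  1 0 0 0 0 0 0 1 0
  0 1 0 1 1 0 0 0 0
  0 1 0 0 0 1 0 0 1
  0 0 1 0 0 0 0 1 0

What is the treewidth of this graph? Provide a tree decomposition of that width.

Treewidth 3.
One optimal decomposition is:
Bags: B1 = {3, 5, 8, 9}  B2 = {2, 3, 5, 8}  B3 = {2, 5, 7, 8}  B4 = {2, 6, 7, 8}  B5 = {1, 2, 6, 7}  B6 = {1, 4, 6, 7}
Tree: B1–B2, B2–B3, B3–B4, B4–B5, B5–B6

Each bag holds 4 vertices, so the decomposition has width 3, which upper-bounds the treewidth. For the lower bound: the 4 vertex sets {3,5,9}, {8}, {2}, {1,4,6,7} are disjoint, each induces a connected subgraph, and every pair is joined by at least one edge of G. Contracting each set to a single vertex therefore yields K_{4} as a minor, and since treewidth is minor-monotone, tw(G) ≥ tw(K_{4}) = 3. Therefore the treewidth is 3.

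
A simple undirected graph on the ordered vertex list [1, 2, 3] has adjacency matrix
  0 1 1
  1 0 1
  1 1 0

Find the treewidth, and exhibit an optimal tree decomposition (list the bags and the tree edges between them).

Treewidth 2.
One such decomposition:
Bags: B1 = {1, 2, 3}
Tree: (single bag)

A single bag containing all 3 vertices is trivially a valid decomposition of width 2. For the lower bound, the 3 vertices {1, 2, 3} are pairwise adjacent, and any tree decomposition puts a clique entirely inside one bag — forcing width ≥ 2. Combining the bounds, tw(G) = 2.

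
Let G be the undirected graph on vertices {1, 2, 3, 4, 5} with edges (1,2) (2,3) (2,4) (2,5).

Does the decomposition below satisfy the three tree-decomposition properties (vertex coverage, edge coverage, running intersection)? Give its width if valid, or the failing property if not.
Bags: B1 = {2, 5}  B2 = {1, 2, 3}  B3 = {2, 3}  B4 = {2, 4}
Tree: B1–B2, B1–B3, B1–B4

No — bags containing vertex 3 are not connected in the tree.

A tree decomposition must satisfy three properties: every vertex lies in some bag; for every edge, both endpoints lie together in some bag; and for every vertex, the bags containing it form a connected subtree. Here bags containing vertex 3 are not connected in the tree, so the decomposition is invalid.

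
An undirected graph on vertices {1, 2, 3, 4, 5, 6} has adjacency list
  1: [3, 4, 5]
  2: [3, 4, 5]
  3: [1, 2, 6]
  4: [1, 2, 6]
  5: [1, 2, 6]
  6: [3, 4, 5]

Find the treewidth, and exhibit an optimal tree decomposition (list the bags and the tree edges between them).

Each bag holds 4 vertices, so the decomposition has width 3, which upper-bounds the treewidth. For the lower bound: the 4 vertex sets {2,5}, {4,6}, {3}, {1} are disjoint, each induces a connected subgraph, and every pair is joined by at least one edge of G. Contracting each set to a single vertex therefore yields K_{4} as a minor, and since treewidth is minor-monotone, tw(G) ≥ tw(K_{4}) = 3. Therefore the treewidth is 3.

Treewidth 3.
One such decomposition:
Bags: B1 = {2, 3, 4, 5}  B2 = {3, 4, 5, 6}  B3 = {1, 3, 4, 5}
Tree: B1–B2, B2–B3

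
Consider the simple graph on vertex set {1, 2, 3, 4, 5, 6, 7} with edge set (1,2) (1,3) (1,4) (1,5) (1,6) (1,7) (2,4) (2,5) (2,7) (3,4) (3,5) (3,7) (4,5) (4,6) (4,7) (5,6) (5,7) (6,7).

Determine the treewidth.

A width-4 tree decomposition is:
Bags: B1 = {1, 2, 4, 5, 7}  B2 = {1, 3, 4, 5, 7}  B3 = {1, 4, 5, 6, 7}
Tree: B1–B2, B2–B3
Every bag has size at most 5, so the width is 5 − 1 = 4 and tw(G) ≤ 4. On the other hand G contains the 5-clique {1, 2, 4, 5, 7}. A clique must lie in a single bag of any decomposition, so no decomposition can have width below 4. Therefore the treewidth is 4.

4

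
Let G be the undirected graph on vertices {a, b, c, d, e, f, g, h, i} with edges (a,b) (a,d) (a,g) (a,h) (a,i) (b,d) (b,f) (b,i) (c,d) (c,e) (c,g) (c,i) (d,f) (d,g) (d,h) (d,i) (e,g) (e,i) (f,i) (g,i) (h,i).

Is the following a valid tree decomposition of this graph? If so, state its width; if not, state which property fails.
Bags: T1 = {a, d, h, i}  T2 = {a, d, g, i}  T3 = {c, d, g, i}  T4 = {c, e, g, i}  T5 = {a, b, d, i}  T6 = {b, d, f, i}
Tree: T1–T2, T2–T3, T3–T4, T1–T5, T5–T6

Yes; width 3.

Every vertex of G appears in some bag (union = {a, b, c, d, e, f, g, h, i}); every edge is covered by a bag; and for each vertex v the set of bags containing v is connected in the bag tree. The decomposition is therefore valid. The largest bag has 4 vertices, so the width is 3.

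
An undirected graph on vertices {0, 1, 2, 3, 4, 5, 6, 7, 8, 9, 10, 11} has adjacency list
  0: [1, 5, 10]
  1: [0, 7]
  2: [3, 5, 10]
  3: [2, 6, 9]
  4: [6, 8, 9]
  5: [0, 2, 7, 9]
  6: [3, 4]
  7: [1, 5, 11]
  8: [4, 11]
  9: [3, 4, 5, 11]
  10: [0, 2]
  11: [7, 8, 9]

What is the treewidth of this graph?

3

A width-3 tree decomposition is:
Bags: B1 = {3, 4, 6, 8}  B2 = {3, 4, 8, 9}  B3 = {3, 8, 9, 11}  B4 = {2, 3, 9, 11}  B5 = {2, 5, 9, 11}  B6 = {2, 5, 7, 11}  B7 = {2, 5, 7, 10}  B8 = {0, 5, 7, 10}  B9 = {0, 1, 7, 10}
Tree: B1–B2, B2–B3, B3–B4, B4–B5, B5–B6, B6–B7, B7–B8, B8–B9
The largest bag has 4 vertices, giving width 3; this decomposition certifies tw(G) ≤ 3. For the lower bound: the 4 vertex sets {4,6,8}, {3}, {9}, {2,5,7,11} are disjoint, each induces a connected subgraph, and every pair is joined by at least one edge of G. Contracting each set to a single vertex therefore yields K_{4} as a minor, and since treewidth is minor-monotone, tw(G) ≥ tw(K_{4}) = 3. Combining the bounds, tw(G) = 3.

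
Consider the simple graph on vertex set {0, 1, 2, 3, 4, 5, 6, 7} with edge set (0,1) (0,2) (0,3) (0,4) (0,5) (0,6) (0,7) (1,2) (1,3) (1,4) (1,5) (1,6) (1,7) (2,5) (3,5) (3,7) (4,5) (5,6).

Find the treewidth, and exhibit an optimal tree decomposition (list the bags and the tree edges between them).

The largest bag has 4 vertices, giving width 3; this decomposition certifies tw(G) ≤ 3. Conversely, {0, 1, 2, 5} is a clique of size 4, and the vertices of any clique must share a bag in every tree decomposition; so some bag has ≥ 4 vertices and tw(G) ≥ 3. Hence tw(G) = 3 exactly.

Treewidth 3.
Bags: B1 = {0, 1, 2, 5}  B2 = {0, 1, 3, 5}  B3 = {0, 1, 5, 6}  B4 = {0, 1, 3, 7}  B5 = {0, 1, 4, 5}
Tree: B1–B2, B1–B3, B2–B4, B2–B5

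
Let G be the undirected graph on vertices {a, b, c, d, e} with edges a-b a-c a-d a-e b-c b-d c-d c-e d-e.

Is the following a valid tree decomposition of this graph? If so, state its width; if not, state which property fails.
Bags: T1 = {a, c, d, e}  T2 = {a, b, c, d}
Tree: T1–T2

Vertex coverage: the bags together contain {a, b, c, d, e}, the full vertex set. Edge coverage: each edge of G has both endpoints in at least one bag. Running intersection: for every vertex, the bags containing it form a connected subtree. All three properties hold, so this is a valid tree decomposition of width max|bag| − 1 = 3, and hence tw(G) ≤ 3.

Yes; width 3.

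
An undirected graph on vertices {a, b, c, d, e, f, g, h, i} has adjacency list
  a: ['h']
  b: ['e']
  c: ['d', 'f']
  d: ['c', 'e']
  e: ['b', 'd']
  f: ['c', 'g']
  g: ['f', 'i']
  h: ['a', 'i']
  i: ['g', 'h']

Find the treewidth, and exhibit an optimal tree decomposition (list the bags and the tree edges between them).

Treewidth 1.
Bags: B1 = {b, e}  B2 = {d, e}  B3 = {c, d}  B4 = {c, f}  B5 = {f, g}  B6 = {g, i}  B7 = {h, i}  B8 = {a, h}
Tree: B1–B2, B2–B3, B3–B4, B4–B5, B5–B6, B6–B7, B7–B8

The largest bag has 2 vertices, giving width 1; this decomposition certifies tw(G) ≤ 1. G has an edge, so its treewidth is at least 1. Hence tw(G) = 1 exactly.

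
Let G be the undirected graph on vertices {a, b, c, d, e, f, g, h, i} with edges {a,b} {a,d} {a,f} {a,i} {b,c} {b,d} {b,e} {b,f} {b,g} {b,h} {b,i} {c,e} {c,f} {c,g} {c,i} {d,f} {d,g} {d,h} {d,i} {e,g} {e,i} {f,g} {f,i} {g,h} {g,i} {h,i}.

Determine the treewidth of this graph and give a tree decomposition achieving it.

Treewidth 4.
One such decomposition:
Bags: B1 = {b, c, e, g, i}  B2 = {b, c, f, g, i}  B3 = {b, d, f, g, i}  B4 = {a, b, d, f, i}  B5 = {b, d, g, h, i}
Tree: B1–B2, B2–B3, B3–B4, B3–B5

Each bag holds 5 vertices, so the decomposition has width 4, which upper-bounds the treewidth. For the lower bound, the 5 vertices {b, d, g, h, i} are pairwise adjacent, and any tree decomposition puts a clique entirely inside one bag — forcing width ≥ 4. The upper and lower bounds meet at 4, so that is the treewidth.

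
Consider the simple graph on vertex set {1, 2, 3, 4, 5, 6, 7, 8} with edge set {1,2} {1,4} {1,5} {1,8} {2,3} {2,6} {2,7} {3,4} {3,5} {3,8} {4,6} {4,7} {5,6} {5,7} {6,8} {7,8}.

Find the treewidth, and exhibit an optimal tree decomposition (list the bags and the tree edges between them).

The largest bag has 5 vertices, giving width 4; this decomposition certifies tw(G) ≤ 4. For the lower bound: the 5 vertex sets {3,4}, {6,8}, {5,7}, {2}, {1} are disjoint, each induces a connected subgraph, and every pair is joined by at least one edge of G. Contracting each set to a single vertex therefore yields K_{5} as a minor, and since treewidth is minor-monotone, tw(G) ≥ tw(K_{5}) = 4. The upper and lower bounds meet at 4, so that is the treewidth.

Treewidth 4.
Bags: B1 = {2, 3, 4, 5, 8}  B2 = {2, 4, 5, 6, 8}  B3 = {2, 4, 5, 7, 8}  B4 = {1, 2, 4, 5, 8}
Tree: B1–B2, B2–B3, B3–B4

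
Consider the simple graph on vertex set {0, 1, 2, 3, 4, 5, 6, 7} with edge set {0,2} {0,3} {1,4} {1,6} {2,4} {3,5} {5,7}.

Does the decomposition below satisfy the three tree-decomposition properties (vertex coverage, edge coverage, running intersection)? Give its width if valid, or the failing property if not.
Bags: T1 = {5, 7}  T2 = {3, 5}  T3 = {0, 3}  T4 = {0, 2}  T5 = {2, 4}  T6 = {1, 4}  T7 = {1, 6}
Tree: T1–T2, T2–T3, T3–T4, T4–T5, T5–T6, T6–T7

Every vertex of G appears in some bag (union = {0, 1, 2, 3, 4, 5, 6, 7}); every edge is covered by a bag; and for each vertex v the set of bags containing v is connected in the bag tree. The decomposition is therefore valid. The largest bag has 2 vertices, so the width is 1.

Yes; width 1.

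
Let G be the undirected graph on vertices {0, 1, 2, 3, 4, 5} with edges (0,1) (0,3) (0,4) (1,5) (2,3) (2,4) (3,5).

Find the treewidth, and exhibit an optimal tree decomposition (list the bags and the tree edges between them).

The largest bag has 3 vertices, giving width 2; this decomposition certifies tw(G) ≤ 2. The edges 4–2–3–0–4 form a cycle, so G is not a tree and its treewidth is at least 2. Therefore the treewidth is 2.

Treewidth 2.
One such decomposition:
Bags: B1 = {0, 2, 4}  B2 = {0, 2, 3}  B3 = {0, 1, 3}  B4 = {1, 3, 5}
Tree: B1–B2, B2–B3, B3–B4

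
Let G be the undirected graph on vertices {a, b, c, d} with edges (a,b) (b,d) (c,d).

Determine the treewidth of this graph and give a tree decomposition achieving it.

Treewidth 1.
One such decomposition:
Bags: B1 = {c, d}  B2 = {b, d}  B3 = {a, b}
Tree: B1–B2, B2–B3

The largest bag has 2 vertices, giving width 1; this decomposition certifies tw(G) ≤ 1. G has an edge, so its treewidth is at least 1. The upper and lower bounds meet at 1, so that is the treewidth.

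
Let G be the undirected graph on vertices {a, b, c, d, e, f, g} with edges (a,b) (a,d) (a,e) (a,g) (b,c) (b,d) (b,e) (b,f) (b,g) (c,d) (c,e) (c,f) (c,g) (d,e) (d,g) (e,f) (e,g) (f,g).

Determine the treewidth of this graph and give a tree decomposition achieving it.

Each bag holds 5 vertices, so the decomposition has width 4, which upper-bounds the treewidth. For the lower bound, the 5 vertices {b, c, d, e, g} are pairwise adjacent, and any tree decomposition puts a clique entirely inside one bag — forcing width ≥ 4. Hence tw(G) = 4 exactly.

Treewidth 4.
One optimal decomposition is:
Bags: B1 = {b, c, d, e, g}  B2 = {b, c, e, f, g}  B3 = {a, b, d, e, g}
Tree: B1–B2, B1–B3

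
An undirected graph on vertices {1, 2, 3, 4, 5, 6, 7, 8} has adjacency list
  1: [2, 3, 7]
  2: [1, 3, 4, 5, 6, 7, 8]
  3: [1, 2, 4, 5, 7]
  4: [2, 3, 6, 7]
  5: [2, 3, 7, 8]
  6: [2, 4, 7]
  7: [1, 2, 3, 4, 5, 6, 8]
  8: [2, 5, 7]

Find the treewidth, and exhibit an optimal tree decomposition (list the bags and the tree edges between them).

Treewidth 3.
Bags: B1 = {2, 3, 5, 7}  B2 = {2, 5, 7, 8}  B3 = {2, 3, 4, 7}  B4 = {2, 4, 6, 7}  B5 = {1, 2, 3, 7}
Tree: B1–B2, B1–B3, B3–B4, B1–B5

The largest bag has 4 vertices, giving width 3; this decomposition certifies tw(G) ≤ 3. On the other hand G contains the 4-clique {2, 5, 7, 8}. A clique must lie in a single bag of any decomposition, so no decomposition can have width below 3. Combining the bounds, tw(G) = 3.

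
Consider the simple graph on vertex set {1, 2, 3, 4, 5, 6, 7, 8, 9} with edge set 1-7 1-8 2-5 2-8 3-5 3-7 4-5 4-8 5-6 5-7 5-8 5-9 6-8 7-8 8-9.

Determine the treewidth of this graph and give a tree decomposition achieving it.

Treewidth 2.
One such decomposition:
Bags: B1 = {5, 7, 8}  B2 = {2, 5, 8}  B3 = {1, 7, 8}  B4 = {5, 8, 9}  B5 = {5, 6, 8}  B6 = {3, 5, 7}  B7 = {4, 5, 8}
Tree: B1–B2, B1–B3, B2–B4, B4–B5, B1–B6, B4–B7

The largest bag has 3 vertices, giving width 2; this decomposition certifies tw(G) ≤ 2. For the lower bound, the 3 vertices {1, 7, 8} are pairwise adjacent, and any tree decomposition puts a clique entirely inside one bag — forcing width ≥ 2. Hence tw(G) = 2 exactly.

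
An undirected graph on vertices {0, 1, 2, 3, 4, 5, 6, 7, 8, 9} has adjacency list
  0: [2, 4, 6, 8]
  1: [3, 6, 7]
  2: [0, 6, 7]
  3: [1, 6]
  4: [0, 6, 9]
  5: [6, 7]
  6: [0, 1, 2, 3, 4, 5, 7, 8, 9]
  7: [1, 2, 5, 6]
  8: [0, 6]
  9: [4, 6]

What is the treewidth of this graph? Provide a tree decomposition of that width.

Each bag holds 3 vertices, so the decomposition has width 2, which upper-bounds the treewidth. On the other hand G contains the 3-clique {0, 6, 8}. A clique must lie in a single bag of any decomposition, so no decomposition can have width below 2. The upper and lower bounds meet at 2, so that is the treewidth.

Treewidth 2.
Bags: B1 = {0, 2, 6}  B2 = {2, 6, 7}  B3 = {0, 4, 6}  B4 = {5, 6, 7}  B5 = {0, 6, 8}  B6 = {1, 6, 7}  B7 = {1, 3, 6}  B8 = {4, 6, 9}
Tree: B1–B2, B1–B3, B2–B4, B1–B5, B2–B6, B6–B7, B3–B8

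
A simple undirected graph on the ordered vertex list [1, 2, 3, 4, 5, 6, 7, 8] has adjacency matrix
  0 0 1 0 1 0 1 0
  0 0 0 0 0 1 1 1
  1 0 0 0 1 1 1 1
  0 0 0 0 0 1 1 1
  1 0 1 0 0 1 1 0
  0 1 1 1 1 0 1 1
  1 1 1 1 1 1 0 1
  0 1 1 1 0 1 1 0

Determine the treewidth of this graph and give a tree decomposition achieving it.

Every bag has size at most 4, so the width is 4 − 1 = 3 and tw(G) ≤ 3. On the other hand G contains the 4-clique {1, 3, 5, 7}. A clique must lie in a single bag of any decomposition, so no decomposition can have width below 3. Hence tw(G) = 3 exactly.

Treewidth 3.
One optimal decomposition is:
Bags: B1 = {3, 6, 7, 8}  B2 = {3, 5, 6, 7}  B3 = {1, 3, 5, 7}  B4 = {4, 6, 7, 8}  B5 = {2, 6, 7, 8}
Tree: B1–B2, B2–B3, B1–B4, B4–B5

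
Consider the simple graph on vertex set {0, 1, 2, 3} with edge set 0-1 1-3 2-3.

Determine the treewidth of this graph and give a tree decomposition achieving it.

Treewidth 1.
Bags: B1 = {2, 3}  B2 = {1, 3}  B3 = {0, 1}
Tree: B1–B2, B2–B3

Each bag holds 2 vertices, so the decomposition has width 1, which upper-bounds the treewidth. Since G has at least one edge (e.g. 2–3), it is not an edgeless graph, so tw(G) ≥ 1. Hence tw(G) = 1 exactly.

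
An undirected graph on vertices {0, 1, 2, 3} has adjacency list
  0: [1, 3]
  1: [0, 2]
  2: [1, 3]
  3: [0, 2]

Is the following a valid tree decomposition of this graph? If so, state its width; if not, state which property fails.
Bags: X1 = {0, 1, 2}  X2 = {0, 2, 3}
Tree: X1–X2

Every vertex of G appears in some bag (union = {0, 1, 2, 3}); every edge is covered by a bag; and for each vertex v the set of bags containing v is connected in the bag tree. The decomposition is therefore valid. The largest bag has 3 vertices, so the width is 2.

Yes; width 2.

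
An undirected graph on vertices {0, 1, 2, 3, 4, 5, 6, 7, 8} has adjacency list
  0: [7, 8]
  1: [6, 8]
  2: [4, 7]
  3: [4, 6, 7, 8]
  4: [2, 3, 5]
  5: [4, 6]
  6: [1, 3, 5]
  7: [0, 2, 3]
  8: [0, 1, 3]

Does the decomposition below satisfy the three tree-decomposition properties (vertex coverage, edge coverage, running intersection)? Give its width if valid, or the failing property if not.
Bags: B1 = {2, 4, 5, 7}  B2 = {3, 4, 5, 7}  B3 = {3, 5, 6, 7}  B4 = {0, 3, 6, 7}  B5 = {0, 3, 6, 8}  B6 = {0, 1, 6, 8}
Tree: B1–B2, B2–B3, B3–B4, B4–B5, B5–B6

Checking the three conditions: (i) the bags cover all of {0, 1, 2, 3, 4, 5, 6, 7, 8}; (ii) for each edge, some bag contains both endpoints; (iii) the bags containing any fixed vertex form a subtree. All hold, so the decomposition is valid with width 4 − 1 = 3.

Yes; width 3.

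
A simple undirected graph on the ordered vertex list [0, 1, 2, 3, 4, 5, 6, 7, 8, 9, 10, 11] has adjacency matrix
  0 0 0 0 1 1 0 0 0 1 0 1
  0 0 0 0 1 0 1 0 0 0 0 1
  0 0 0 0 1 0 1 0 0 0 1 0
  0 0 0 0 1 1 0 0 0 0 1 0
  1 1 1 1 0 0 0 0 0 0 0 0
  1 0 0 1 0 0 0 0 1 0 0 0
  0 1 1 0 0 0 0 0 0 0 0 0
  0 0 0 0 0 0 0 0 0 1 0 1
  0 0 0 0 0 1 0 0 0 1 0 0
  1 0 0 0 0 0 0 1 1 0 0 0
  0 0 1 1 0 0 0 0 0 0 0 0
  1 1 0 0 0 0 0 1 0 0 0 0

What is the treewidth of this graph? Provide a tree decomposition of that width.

Treewidth 3.
One such decomposition:
Bags: B1 = {1, 2, 6, 10}  B2 = {1, 2, 4, 10}  B3 = {1, 3, 4, 10}  B4 = {1, 3, 4, 11}  B5 = {0, 3, 4, 11}  B6 = {0, 3, 5, 11}  B7 = {0, 5, 7, 11}  B8 = {0, 5, 7, 9}  B9 = {5, 7, 8, 9}
Tree: B1–B2, B2–B3, B3–B4, B4–B5, B5–B6, B6–B7, B7–B8, B8–B9

Every bag has size at most 4, so the width is 4 − 1 = 3 and tw(G) ≤ 3. For the lower bound: the 4 vertex sets {2,6,10}, {1}, {4}, {0,3,5,11} are disjoint, each induces a connected subgraph, and every pair is joined by at least one edge of G. Contracting each set to a single vertex therefore yields K_{4} as a minor, and since treewidth is minor-monotone, tw(G) ≥ tw(K_{4}) = 3. The upper and lower bounds meet at 3, so that is the treewidth.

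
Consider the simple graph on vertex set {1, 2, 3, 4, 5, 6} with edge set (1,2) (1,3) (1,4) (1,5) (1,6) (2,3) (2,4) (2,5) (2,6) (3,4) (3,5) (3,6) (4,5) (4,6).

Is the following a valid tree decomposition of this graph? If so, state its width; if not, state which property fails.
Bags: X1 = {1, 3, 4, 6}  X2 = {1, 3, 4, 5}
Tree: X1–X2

No — vertex 2 appears in no bag.

A tree decomposition must satisfy three properties: every vertex lies in some bag; for every edge, both endpoints lie together in some bag; and for every vertex, the bags containing it form a connected subtree. Here vertex 2 appears in no bag, so the decomposition is invalid.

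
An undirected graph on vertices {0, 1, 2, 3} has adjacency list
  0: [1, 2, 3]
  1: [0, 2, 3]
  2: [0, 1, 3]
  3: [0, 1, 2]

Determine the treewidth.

3

A width-3 tree decomposition is:
Bags: B1 = {0, 1, 2, 3}
Tree: (single bag)
With just one bag of size 4, the width is 4 − 1 = 3, so tw(G) ≤ 3. For the lower bound, the 4 vertices {0, 1, 2, 3} are pairwise adjacent, and any tree decomposition puts a clique entirely inside one bag — forcing width ≥ 3. Combining the bounds, tw(G) = 3.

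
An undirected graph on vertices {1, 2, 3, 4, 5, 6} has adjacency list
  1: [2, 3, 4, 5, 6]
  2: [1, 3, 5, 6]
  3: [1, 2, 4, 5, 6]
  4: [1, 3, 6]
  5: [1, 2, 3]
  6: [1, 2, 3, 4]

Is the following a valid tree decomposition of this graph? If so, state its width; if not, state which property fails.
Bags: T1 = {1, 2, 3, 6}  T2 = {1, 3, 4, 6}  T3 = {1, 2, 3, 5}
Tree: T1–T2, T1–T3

Every vertex of G appears in some bag (union = {1, 2, 3, 4, 5, 6}); every edge is covered by a bag; and for each vertex v the set of bags containing v is connected in the bag tree. The decomposition is therefore valid. The largest bag has 4 vertices, so the width is 3.

Yes; width 3.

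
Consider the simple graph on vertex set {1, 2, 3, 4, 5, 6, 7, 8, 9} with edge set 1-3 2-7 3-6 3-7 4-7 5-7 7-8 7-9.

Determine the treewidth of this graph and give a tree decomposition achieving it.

Each bag holds 2 vertices, so the decomposition has width 1, which upper-bounds the treewidth. Since G has at least one edge (e.g. 8–7), it is not an edgeless graph, so tw(G) ≥ 1. Hence tw(G) = 1 exactly.

Treewidth 1.
One optimal decomposition is:
Bags: B1 = {7, 8}  B2 = {3, 7}  B3 = {4, 7}  B4 = {5, 7}  B5 = {1, 3}  B6 = {7, 9}  B7 = {2, 7}  B8 = {3, 6}
Tree: B1–B2, B2–B3, B1–B4, B2–B5, B2–B6, B2–B7, B2–B8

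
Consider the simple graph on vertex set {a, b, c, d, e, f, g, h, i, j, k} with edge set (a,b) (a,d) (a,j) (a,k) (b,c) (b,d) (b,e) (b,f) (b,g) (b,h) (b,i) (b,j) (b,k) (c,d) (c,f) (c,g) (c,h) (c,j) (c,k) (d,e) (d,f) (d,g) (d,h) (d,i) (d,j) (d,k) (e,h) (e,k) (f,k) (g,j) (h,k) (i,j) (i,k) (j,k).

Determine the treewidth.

4

A width-4 tree decomposition is:
Bags: B1 = {b, d, i, j, k}  B2 = {b, c, d, j, k}  B3 = {b, c, d, f, k}  B4 = {b, c, d, h, k}  B5 = {b, d, e, h, k}  B6 = {a, b, d, j, k}  B7 = {b, c, d, g, j}
Tree: B1–B2, B2–B3, B2–B4, B4–B5, B2–B6, B2–B7
The largest bag has 5 vertices, giving width 4; this decomposition certifies tw(G) ≤ 4. Conversely, {b, c, d, g, j} is a clique of size 5, and the vertices of any clique must share a bag in every tree decomposition; so some bag has ≥ 5 vertices and tw(G) ≥ 4. The upper and lower bounds meet at 4, so that is the treewidth.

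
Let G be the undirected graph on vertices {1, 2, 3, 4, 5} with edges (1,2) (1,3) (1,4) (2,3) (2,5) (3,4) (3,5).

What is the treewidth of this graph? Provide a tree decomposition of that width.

The largest bag has 3 vertices, giving width 2; this decomposition certifies tw(G) ≤ 2. For the lower bound, the 3 vertices {1, 2, 3} are pairwise adjacent, and any tree decomposition puts a clique entirely inside one bag — forcing width ≥ 2. The upper and lower bounds meet at 2, so that is the treewidth.

Treewidth 2.
One such decomposition:
Bags: B1 = {2, 3, 5}  B2 = {1, 2, 3}  B3 = {1, 3, 4}
Tree: B1–B2, B2–B3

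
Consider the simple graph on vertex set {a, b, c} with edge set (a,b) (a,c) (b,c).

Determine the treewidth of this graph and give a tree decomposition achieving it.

With just one bag of size 3, the width is 3 − 1 = 2, so tw(G) ≤ 2. Conversely, {a, b, c} is a clique of size 3, and the vertices of any clique must share a bag in every tree decomposition; so some bag has ≥ 3 vertices and tw(G) ≥ 2. Hence tw(G) = 2 exactly.

Treewidth 2.
Bags: B1 = {a, b, c}
Tree: (single bag)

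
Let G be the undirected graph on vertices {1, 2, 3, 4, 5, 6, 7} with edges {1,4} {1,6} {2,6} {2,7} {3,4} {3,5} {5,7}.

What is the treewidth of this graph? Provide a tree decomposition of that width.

The largest bag has 3 vertices, giving width 2; this decomposition certifies tw(G) ≤ 2. The edges 7–2–6–1–4–3–5–7 form a cycle, so G is not a tree and its treewidth is at least 2. The upper and lower bounds meet at 2, so that is the treewidth.

Treewidth 2.
Bags: B1 = {2, 6, 7}  B2 = {1, 6, 7}  B3 = {1, 4, 7}  B4 = {3, 4, 7}  B5 = {3, 5, 7}
Tree: B1–B2, B2–B3, B3–B4, B4–B5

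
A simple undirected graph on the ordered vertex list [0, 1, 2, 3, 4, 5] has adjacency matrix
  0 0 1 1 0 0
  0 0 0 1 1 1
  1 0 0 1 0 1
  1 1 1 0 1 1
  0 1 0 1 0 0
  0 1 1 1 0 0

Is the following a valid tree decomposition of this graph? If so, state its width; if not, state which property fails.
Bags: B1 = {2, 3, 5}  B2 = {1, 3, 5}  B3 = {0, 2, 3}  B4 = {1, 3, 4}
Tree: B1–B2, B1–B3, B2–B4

Vertex coverage: the bags together contain {0, 1, 2, 3, 4, 5}, the full vertex set. Edge coverage: each edge of G has both endpoints in at least one bag. Running intersection: for every vertex, the bags containing it form a connected subtree. All three properties hold, so this is a valid tree decomposition of width max|bag| − 1 = 2, and hence tw(G) ≤ 2.

Yes; width 2.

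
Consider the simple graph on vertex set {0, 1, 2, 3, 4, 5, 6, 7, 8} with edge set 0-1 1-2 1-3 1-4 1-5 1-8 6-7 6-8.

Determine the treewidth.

A width-1 tree decomposition is:
Bags: B1 = {1, 8}  B2 = {6, 8}  B3 = {6, 7}  B4 = {0, 1}  B5 = {1, 2}  B6 = {1, 4}  B7 = {1, 5}  B8 = {1, 3}
Tree: B1–B2, B2–B3, B1–B4, B4–B5, B1–B6, B1–B7, B7–B8
The largest bag has 2 vertices, giving width 1; this decomposition certifies tw(G) ≤ 1. G has an edge, so its treewidth is at least 1. The upper and lower bounds meet at 1, so that is the treewidth.

1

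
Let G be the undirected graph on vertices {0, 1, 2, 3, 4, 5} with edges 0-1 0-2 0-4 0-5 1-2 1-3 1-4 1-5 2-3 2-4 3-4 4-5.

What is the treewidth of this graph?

A width-3 tree decomposition is:
Bags: B1 = {0, 1, 2, 4}  B2 = {0, 1, 4, 5}  B3 = {1, 2, 3, 4}
Tree: B1–B2, B1–B3
Each bag holds 4 vertices, so the decomposition has width 3, which upper-bounds the treewidth. On the other hand G contains the 4-clique {0, 1, 2, 4}. A clique must lie in a single bag of any decomposition, so no decomposition can have width below 3. Hence tw(G) = 3 exactly.

3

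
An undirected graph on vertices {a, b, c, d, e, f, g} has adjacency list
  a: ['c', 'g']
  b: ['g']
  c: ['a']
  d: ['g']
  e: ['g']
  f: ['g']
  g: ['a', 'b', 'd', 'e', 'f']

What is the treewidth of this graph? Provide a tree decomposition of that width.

Each bag holds 2 vertices, so the decomposition has width 1, which upper-bounds the treewidth. Any graph with an edge has treewidth ≥ 1, and G has the edge f–g. Combining the bounds, tw(G) = 1.

Treewidth 1.
One such decomposition:
Bags: B1 = {f, g}  B2 = {a, g}  B3 = {b, g}  B4 = {e, g}  B5 = {a, c}  B6 = {d, g}
Tree: B1–B2, B2–B3, B1–B4, B2–B5, B4–B6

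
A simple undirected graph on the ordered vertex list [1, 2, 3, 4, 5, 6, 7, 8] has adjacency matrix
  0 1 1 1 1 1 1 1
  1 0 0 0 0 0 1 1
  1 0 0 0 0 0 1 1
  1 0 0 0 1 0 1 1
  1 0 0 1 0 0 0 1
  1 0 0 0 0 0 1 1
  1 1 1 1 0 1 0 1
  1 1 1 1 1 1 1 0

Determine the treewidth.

3

A width-3 tree decomposition is:
Bags: B1 = {1, 2, 7, 8}  B2 = {1, 4, 7, 8}  B3 = {1, 4, 5, 8}  B4 = {1, 6, 7, 8}  B5 = {1, 3, 7, 8}
Tree: B1–B2, B2–B3, B2–B4, B1–B5
Every bag has size at most 4, so the width is 4 − 1 = 3 and tw(G) ≤ 3. For the lower bound, the 4 vertices {1, 4, 5, 8} are pairwise adjacent, and any tree decomposition puts a clique entirely inside one bag — forcing width ≥ 3. Combining the bounds, tw(G) = 3.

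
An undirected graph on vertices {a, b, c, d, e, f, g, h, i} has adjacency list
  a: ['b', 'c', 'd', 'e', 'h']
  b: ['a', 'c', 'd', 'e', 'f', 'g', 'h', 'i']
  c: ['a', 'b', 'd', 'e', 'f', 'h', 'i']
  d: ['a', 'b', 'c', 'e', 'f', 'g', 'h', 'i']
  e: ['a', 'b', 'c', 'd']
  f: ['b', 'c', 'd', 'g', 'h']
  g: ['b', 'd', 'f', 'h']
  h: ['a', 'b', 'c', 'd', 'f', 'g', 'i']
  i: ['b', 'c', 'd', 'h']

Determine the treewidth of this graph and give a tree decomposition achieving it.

The largest bag has 5 vertices, giving width 4; this decomposition certifies tw(G) ≤ 4. On the other hand G contains the 5-clique {a, b, c, d, e}. A clique must lie in a single bag of any decomposition, so no decomposition can have width below 4. Therefore the treewidth is 4.

Treewidth 4.
One such decomposition:
Bags: B1 = {a, b, c, d, h}  B2 = {b, c, d, h, i}  B3 = {b, c, d, f, h}  B4 = {b, d, f, g, h}  B5 = {a, b, c, d, e}
Tree: B1–B2, B2–B3, B3–B4, B1–B5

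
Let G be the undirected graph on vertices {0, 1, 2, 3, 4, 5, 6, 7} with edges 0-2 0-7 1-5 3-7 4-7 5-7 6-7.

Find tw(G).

1

A width-1 tree decomposition is:
Bags: B1 = {5, 7}  B2 = {4, 7}  B3 = {1, 5}  B4 = {0, 7}  B5 = {3, 7}  B6 = {6, 7}  B7 = {0, 2}
Tree: B1–B2, B1–B3, B2–B4, B2–B5, B2–B6, B4–B7
Each bag holds 2 vertices, so the decomposition has width 1, which upper-bounds the treewidth. Since G has at least one edge (e.g. 7–5), it is not an edgeless graph, so tw(G) ≥ 1. Therefore the treewidth is 1.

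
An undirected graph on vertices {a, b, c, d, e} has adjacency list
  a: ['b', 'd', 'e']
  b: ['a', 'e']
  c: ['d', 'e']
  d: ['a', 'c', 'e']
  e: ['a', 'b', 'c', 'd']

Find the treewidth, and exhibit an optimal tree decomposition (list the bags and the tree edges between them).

The largest bag has 3 vertices, giving width 2; this decomposition certifies tw(G) ≤ 2. Conversely, {c, d, e} is a clique of size 3, and the vertices of any clique must share a bag in every tree decomposition; so some bag has ≥ 3 vertices and tw(G) ≥ 2. The upper and lower bounds meet at 2, so that is the treewidth.

Treewidth 2.
Bags: B1 = {c, d, e}  B2 = {a, d, e}  B3 = {a, b, e}
Tree: B1–B2, B2–B3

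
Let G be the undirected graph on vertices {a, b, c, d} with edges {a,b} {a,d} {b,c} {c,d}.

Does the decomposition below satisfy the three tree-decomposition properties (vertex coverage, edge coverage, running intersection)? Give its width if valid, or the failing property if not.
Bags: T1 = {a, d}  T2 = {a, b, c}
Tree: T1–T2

No — edge (c,d) lies in no bag.

A tree decomposition must satisfy three properties: every vertex lies in some bag; for every edge, both endpoints lie together in some bag; and for every vertex, the bags containing it form a connected subtree. Here edge (c,d) lies in no bag, so the decomposition is invalid.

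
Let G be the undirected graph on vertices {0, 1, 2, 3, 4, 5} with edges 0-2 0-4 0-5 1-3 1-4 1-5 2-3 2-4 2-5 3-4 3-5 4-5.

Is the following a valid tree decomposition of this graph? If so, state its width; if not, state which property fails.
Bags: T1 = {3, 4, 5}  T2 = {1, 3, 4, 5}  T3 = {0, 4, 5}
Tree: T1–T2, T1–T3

No — vertex 2 appears in no bag.

A tree decomposition must satisfy three properties: every vertex lies in some bag; for every edge, both endpoints lie together in some bag; and for every vertex, the bags containing it form a connected subtree. Here vertex 2 appears in no bag, so the decomposition is invalid.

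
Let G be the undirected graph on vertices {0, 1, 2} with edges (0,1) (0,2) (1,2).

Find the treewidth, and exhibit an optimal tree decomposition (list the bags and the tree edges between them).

Treewidth 2.
One optimal decomposition is:
Bags: B1 = {0, 1, 2}
Tree: (single bag)

With just one bag of size 3, the width is 3 − 1 = 2, so tw(G) ≤ 2. Conversely, {0, 1, 2} is a clique of size 3, and the vertices of any clique must share a bag in every tree decomposition; so some bag has ≥ 3 vertices and tw(G) ≥ 2. The upper and lower bounds meet at 2, so that is the treewidth.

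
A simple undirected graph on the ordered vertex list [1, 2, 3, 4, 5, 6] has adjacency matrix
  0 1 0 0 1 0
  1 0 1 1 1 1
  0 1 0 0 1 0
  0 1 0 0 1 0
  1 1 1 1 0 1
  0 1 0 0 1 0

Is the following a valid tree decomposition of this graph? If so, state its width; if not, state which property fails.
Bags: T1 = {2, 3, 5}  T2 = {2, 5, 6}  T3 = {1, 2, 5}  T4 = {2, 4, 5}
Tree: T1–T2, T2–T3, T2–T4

Every vertex of G appears in some bag (union = {1, 2, 3, 4, 5, 6}); every edge is covered by a bag; and for each vertex v the set of bags containing v is connected in the bag tree. The decomposition is therefore valid. The largest bag has 3 vertices, so the width is 2.

Yes; width 2.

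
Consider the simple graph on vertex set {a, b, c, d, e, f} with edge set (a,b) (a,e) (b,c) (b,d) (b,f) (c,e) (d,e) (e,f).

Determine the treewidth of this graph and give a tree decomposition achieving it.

Treewidth 2.
One optimal decomposition is:
Bags: B1 = {b, c, e}  B2 = {b, d, e}  B3 = {a, b, e}  B4 = {b, e, f}
Tree: B1–B2, B2–B3, B3–B4

Each bag holds 3 vertices, so the decomposition has width 2, which upper-bounds the treewidth. Since b–c–e–d–b is a cycle in G, G is not acyclic. Forests are exactly the graphs of treewidth ≤ 1, so tw(G) ≥ 2. Hence tw(G) = 2 exactly.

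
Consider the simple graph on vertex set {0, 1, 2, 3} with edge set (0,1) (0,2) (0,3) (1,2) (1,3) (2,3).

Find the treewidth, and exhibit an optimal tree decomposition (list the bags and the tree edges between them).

Treewidth 3.
One optimal decomposition is:
Bags: B1 = {0, 1, 2, 3}
Tree: (single bag)

A single bag containing all 4 vertices is trivially a valid decomposition of width 3. On the other hand G contains the 4-clique {0, 1, 2, 3}. A clique must lie in a single bag of any decomposition, so no decomposition can have width below 3. Combining the bounds, tw(G) = 3.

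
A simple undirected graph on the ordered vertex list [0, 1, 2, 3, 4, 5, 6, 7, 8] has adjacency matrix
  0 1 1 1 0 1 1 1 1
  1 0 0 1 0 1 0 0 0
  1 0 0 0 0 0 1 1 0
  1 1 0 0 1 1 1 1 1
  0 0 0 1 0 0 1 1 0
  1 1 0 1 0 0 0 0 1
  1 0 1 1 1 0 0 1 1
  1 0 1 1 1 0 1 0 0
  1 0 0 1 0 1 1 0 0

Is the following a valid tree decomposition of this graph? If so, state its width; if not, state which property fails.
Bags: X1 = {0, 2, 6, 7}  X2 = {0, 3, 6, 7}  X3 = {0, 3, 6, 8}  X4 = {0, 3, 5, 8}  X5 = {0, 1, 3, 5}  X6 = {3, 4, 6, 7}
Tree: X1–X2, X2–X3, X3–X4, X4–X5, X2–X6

Yes; width 3.

Every vertex of G appears in some bag (union = {0, 1, 2, 3, 4, 5, 6, 7, 8}); every edge is covered by a bag; and for each vertex v the set of bags containing v is connected in the bag tree. The decomposition is therefore valid. The largest bag has 4 vertices, so the width is 3.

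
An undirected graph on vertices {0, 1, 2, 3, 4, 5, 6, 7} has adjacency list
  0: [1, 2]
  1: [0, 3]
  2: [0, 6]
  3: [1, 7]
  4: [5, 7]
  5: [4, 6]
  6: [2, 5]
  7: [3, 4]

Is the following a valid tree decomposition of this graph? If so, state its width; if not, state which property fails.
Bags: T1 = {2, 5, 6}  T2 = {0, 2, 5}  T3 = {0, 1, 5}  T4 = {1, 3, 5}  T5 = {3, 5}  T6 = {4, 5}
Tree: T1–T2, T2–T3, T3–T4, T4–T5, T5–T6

No — vertex 7 appears in no bag.

A tree decomposition must satisfy three properties: every vertex lies in some bag; for every edge, both endpoints lie together in some bag; and for every vertex, the bags containing it form a connected subtree. Here vertex 7 appears in no bag, so the decomposition is invalid.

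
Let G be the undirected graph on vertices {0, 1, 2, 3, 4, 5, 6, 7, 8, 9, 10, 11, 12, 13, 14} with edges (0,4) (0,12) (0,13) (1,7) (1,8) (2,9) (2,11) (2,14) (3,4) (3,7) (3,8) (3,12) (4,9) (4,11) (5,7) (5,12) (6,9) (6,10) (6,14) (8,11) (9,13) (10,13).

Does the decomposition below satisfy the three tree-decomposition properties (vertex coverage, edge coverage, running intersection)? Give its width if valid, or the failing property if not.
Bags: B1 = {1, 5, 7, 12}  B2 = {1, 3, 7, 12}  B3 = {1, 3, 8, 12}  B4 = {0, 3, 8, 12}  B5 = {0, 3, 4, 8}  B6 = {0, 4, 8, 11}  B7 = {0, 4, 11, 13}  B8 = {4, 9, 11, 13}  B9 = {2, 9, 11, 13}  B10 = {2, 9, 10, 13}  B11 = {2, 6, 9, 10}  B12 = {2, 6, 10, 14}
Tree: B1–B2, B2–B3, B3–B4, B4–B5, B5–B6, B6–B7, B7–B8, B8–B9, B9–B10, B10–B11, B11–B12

Checking the three conditions: (i) the bags cover all of {0, 1, 2, 3, 4, 5, 6, 7, 8, 9, 10, 11, 12, 13, 14}; (ii) for each edge, some bag contains both endpoints; (iii) the bags containing any fixed vertex form a subtree. All hold, so the decomposition is valid with width 4 − 1 = 3.

Yes; width 3.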